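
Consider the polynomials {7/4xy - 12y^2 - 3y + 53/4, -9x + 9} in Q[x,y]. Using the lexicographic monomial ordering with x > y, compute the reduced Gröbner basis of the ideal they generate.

Buchberger's algorithm terminates because the ascending chain of leading-term ideals stabilizes.

f_1 = 7/4xy - 12y^2 - 3y + 53/4, LT = xy.
f_2 = -9x + 9, LT = x.

S(f_1,f_2): lcm = xy. S = -48/7y^2 - 5/7y + 53/7.
  leading term y^2: no divisor's leading term divides it; move -48/7y^2 to the remainder.
  leading term y: no divisor's leading term divides it; move -5/7y to the remainder.
  leading term 1: no divisor's leading term divides it; move 53/7 to the remainder.
  remainder -48/7y^2 - 5/7y + 53/7 ≠ 0; add g_3 = -48/7y^2 - 5/7y + 53/7 to the basis.

The other S-polynomials (S(f_1,g_3), S(f_2,g_3)) all reduce to 0 modulo the current basis, so we have a Gröbner basis.
Inter-reduce: drop elements whose leading term is divisible by another's, tail-reduce, and make monic.

G = {x - 1, y^2 + 5/48y - 53/48}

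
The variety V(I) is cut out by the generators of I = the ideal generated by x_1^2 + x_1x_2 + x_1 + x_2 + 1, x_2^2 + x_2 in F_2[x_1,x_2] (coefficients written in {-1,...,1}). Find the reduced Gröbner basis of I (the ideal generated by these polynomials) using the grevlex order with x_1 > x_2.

f_1 = x_1^2 + x_1x_2 + x_1 + x_2 + 1, LT = x_1^2.
f_2 = x_2^2 + x_2, LT = x_2^2.

The S-polynomials (S(f_1,f_2)) all reduce to 0 modulo the current basis, so we have a Gröbner basis.

G = {x_1^2 + x_1x_2 + x_1 + x_2 + 1, x_2^2 + x_2}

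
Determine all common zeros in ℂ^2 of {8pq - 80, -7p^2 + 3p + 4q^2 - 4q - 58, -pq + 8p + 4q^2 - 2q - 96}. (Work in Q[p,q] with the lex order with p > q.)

Compute a lex Gröbner basis by Buchberger's algorithm.
f_1 = 8pq - 80, LT = pq.
f_2 = -7p^2 + 3p + 4q^2 - 4q - 58, LT = p^2.
f_3 = -pq + 8p + 4q^2 - 2q - 96, LT = pq.

S(f_1,f_2): lcm = p^2q. S = 3/7pq - 10p + 4/7q^3 - 4/7q^2 - 58/7q.
  leading term pq: subtract (3/56)·f_1 from 3/7pq - 10p + 4/7q^3 - 4/7q^2 - 58/7q → -10p + 4/7q^3 - 4/7q^2 - 58/7q + 30/7
  leading term p: no divisor's leading term divides it; move -10p to the remainder.
  leading term q^3: no divisor's leading term divides it; move 4/7q^3 to the remainder.
  leading term q^2: no divisor's leading term divides it; move -4/7q^2 to the remainder.
  leading term q: no divisor's leading term divides it; move -58/7q to the remainder.
  leading term 1: no divisor's leading term divides it; move 30/7 to the remainder.
  remainder -10p + 4/7q^3 - 4/7q^2 - 58/7q + 30/7 ≠ 0; add h_4 = -10p + 4/7q^3 - 4/7q^2 - 58/7q + 30/7 to the basis.

S(f_1,f_3): lcm = pq. S = 8p + 4q^2 - 2q - 106.
  leading term p: subtract (-4/5)·h_4 from 8p + 4q^2 - 2q - 106 → 16/35q^3 + 124/35q^2 - 302/35q - 718/7
  leading term q^3: no divisor's leading term divides it; move 16/35q^3 to the remainder.
  leading term q^2: no divisor's leading term divides it; move 124/35q^2 to the remainder.
  leading term q: no divisor's leading term divides it; move -302/35q to the remainder.
  leading term 1: no divisor's leading term divides it; move -718/7 to the remainder.
  remainder 16/35q^3 + 124/35q^2 - 302/35q - 718/7 ≠ 0; add h_5 = 16/35q^3 + 124/35q^2 - 302/35q - 718/7 to the basis.

S(f_2,f_3): lcm = p^2q. S = 8p^2 + 4pq^2 - 17/7pq - 96p - 4/7q^3 + 4/7q^2 + 58/7q.
  leading term p^2: subtract (-8/7)·f_2 from 8p^2 + 4pq^2 - 17/7pq - 96p - 4/7q^3 + 4/7q^2 + 58/7q → 4pq^2 - 17/7pq - 648/7p - 4/7q^3 + 36/7q^2 + 26/7q - 464/7
  leading term pq^2: subtract (1/2q)·f_1 from 4pq^2 - 17/7pq - 648/7p - 4/7q^3 + 36/7q^2 + 26/7q - 464/7 → -17/7pq - 648/7p - 4/7q^3 + 36/7q^2 + 306/7q - 464/7
  leading term pq: subtract (-17/56)·f_1 from -17/7pq - 648/7p - 4/7q^3 + 36/7q^2 + 306/7q - 464/7 → -648/7p - 4/7q^3 + 36/7q^2 + 306/7q - 634/7
  leading term p: subtract (324/35)·h_4 from -648/7p - 4/7q^3 + 36/7q^2 + 306/7q - 634/7 → -1436/245q^3 + 2556/245q^2 + 29502/245q - 6382/49
  leading term q^3: subtract (-359/28)·h_5 from -1436/245q^3 + 2556/245q^2 + 29502/245q - 6382/49 → 391/7q^2 + 137/14q - 20235/14
  leading term q^2: no divisor's leading term divides it; move 391/7q^2 to the remainder.
  leading term q: no divisor's leading term divides it; move 137/14q to the remainder.
  leading term 1: no divisor's leading term divides it; move -20235/14 to the remainder.
  remainder 391/7q^2 + 137/14q - 20235/14 ≠ 0; add h_6 = 391/7q^2 + 137/14q - 20235/14 to the basis.

S(f_1,h_4): lcm = pq. S = 2/35q^4 - 2/35q^3 - 29/35q^2 + 3/7q - 10.
  leading term q^4: subtract (1/8q)·h_5 from 2/35q^4 - 2/35q^3 - 29/35q^2 + 3/7q - 10 → -1/2q^3 + 1/4q^2 + 53/4q - 10
  leading term q^3: subtract (-35/32)·h_5 from -1/2q^3 + 1/4q^2 + 53/4q - 10 → 33/8q^2 + 61/16q - 1955/16
  leading term q^2: subtract (231/3128)·h_6 from 33/8q^2 + 61/16q - 1955/16 → 9665/3128q - 48325/3128
  leading term q: no divisor's leading term divides it; move 9665/3128q to the remainder.
  leading term 1: no divisor's leading term divides it; move -48325/3128 to the remainder.
  remainder 9665/3128q - 48325/3128 ≠ 0; add h_7 = 9665/3128q - 48325/3128 to the basis.

The other S-polynomials (S(f_2,h_4), S(f_3,h_4), S(f_1,h_5), S(f_2,h_5), S(f_3,h_5), S(h_4,h_5), S(f_1,h_6), S(f_2,h_6), S(f_3,h_6), S(h_4,h_6), S(h_5,h_6), S(f_1,h_7), S(f_2,h_7), S(f_3,h_7), S(h_4,h_7), S(h_5,h_7), S(h_6,h_7)) all reduce to 0 modulo the current basis, so we have a Gröbner basis.
Inter-reduce: drop elements whose leading term is divisible by another's, tail-reduce, and make monic.
Reduced Gröbner basis: {p - 2, q - 5}.

Since the basis is lex-ordered, q - 5 is univariate in q. Its roots are {5}. Back-substituting each root into the other basis elements fixes the other coordinates.
  q = 5: the earlier basis element becomes p - 2 = 0, giving p = 2 — point (2, 5).
This is the nonlinear analogue of row-reducing a linear system.

{(2, 5)}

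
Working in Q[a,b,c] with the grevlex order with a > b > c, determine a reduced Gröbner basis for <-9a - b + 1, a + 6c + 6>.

G = {a + 6c + 6, b - 54c - 55}

The reduced Gröbner basis is the canonical form of the ideal for this ordering.

f_1 = -9a - b + 1, LT = a.
f_2 = a + 6c + 6, LT = a.

S(f_1,f_2): lcm = a. S = 1/9b - 6c - 55/9.
  leading term b: no divisor's leading term divides it; move 1/9b to the remainder.
  leading term c: no divisor's leading term divides it; move -6c to the remainder.
  leading term 1: no divisor's leading term divides it; move -55/9 to the remainder.
  remainder 1/9b - 6c - 55/9 ≠ 0; add g_3 = 1/9b - 6c - 55/9 to the basis.

S(f_1,g_3): leading monomials are coprime, so the S-polynomial reduces to 0 (Buchberger's first criterion).
S(f_2,g_3): leading monomials are coprime, so the S-polynomial reduces to 0 (Buchberger's first criterion).
Every S-polynomial of the final basis reduces to 0, so we have a Gröbner basis.
Inter-reduce: drop elements whose leading term is divisible by another's, tail-reduce, and make monic.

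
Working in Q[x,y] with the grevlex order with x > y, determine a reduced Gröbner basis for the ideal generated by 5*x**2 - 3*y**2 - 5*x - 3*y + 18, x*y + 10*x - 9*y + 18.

This is the nonlinear analogue of row-reducing a linear system.

f_1 = 5*x**2 - 3*y**2 - 5*x - 3*y + 18, LT = x**2.
f_2 = x*y + 10*x - 9*y + 18, LT = x*y.

S(f_1,f_2): lcm = x**2*y. S = -3/5*y**3 - 10*x**2 + 8*x*y - 3/5*y**2 - 18*x + 18/5*y.
  reduce S modulo (f_1, f_2):
  remainder -3/5*y**3 - 33/5*y**2 - 108*x + 348/5*y - 108 ≠ 0; add g_3 = -3/5*y**3 - 33/5*y**2 - 108*x + 348/5*y - 108 to the basis.

The other S-polynomials (S(f_1,g_3), S(f_2,g_3)) all reduce to 0 modulo the current basis, so we have a Gröbner basis.

G = {y**3 + 11*y**2 + 180*x - 116*y + 180, x**2 - 3/5*y**2 - x - 3/5*y + 18/5, x*y + 10*x - 9*y + 18}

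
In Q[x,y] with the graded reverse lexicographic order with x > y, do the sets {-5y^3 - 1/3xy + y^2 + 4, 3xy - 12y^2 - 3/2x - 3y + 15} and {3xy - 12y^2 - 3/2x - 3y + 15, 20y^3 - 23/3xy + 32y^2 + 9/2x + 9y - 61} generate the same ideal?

For a fixed monomial order, each ideal has a unique reduced Gröbner basis; comparing bases decides equality.
Buchberger on the first generating set:
f_1 = -5y^3 - 1/3xy + y^2 + 4, LT = y^3.
f_2 = 3xy - 12y^2 - 3/2x - 3y + 15, LT = xy.

S(f_1,f_2): lcm = xy^3. S = 4y^4 + 1/15x^2y + 3/10xy^2 + y^3 - 5y^2 - 4/5x.
  reduce S modulo (f_1, f_2):
  remainder 1/30x^2 - 121/30y^2 - 9/8x + 103/60y + 139/60 ≠ 0; add g_3 = 1/30x^2 - 121/30y^2 - 9/8x + 103/60y + 139/60 to the basis.

The other S-polynomials (S(f_1,g_3), S(f_2,g_3)) all reduce to 0 modulo the current basis, so we have a Gröbner basis.
Inter-reduce: drop elements whose leading term is divisible by another's, tail-reduce, and make monic.
Reduced Gröbner basis: {y^3 + 1/15y^2 + 1/30x + 1/15y - 17/15, x^2 - 121y^2 - 135/4x + 103/2y + 139/2, xy - 4y^2 - 1/2x - y + 5}.

Buchberger on the second generating set:
h_1 = 3xy - 12y^2 - 3/2x - 3y + 15, LT = xy.
h_2 = 20y^3 - 23/3xy + 32y^2 + 9/2x + 9y - 61, LT = y^3.

S(h_1,h_2): lcm = xy^3. S = -4y^4 + 23/60x^2y - 21/10xy^2 - y^3 - 9/40x^2 - 9/20xy + 5y^2 + 61/20x.
  reduce S modulo (h_1, h_2):
  remainder -1/30x^2 + 121/30y^2 + 9/8x - 103/60y - 139/60 ≠ 0; add k_3 = -1/30x^2 + 121/30y^2 + 9/8x - 103/60y - 139/60 to the basis.

The other S-polynomials (S(h_1,k_3), S(h_2,k_3)) all reduce to 0 modulo the current basis, so we have a Gröbner basis.
Inter-reduce: drop elements whose leading term is divisible by another's, tail-reduce, and make monic.
Reduced Gröbner basis: {y^3 + 1/15y^2 + 1/30x + 1/15y - 17/15, x^2 - 121y^2 - 135/4x + 103/2y + 139/2, xy - 4y^2 - 1/2x - y + 5}.

The two bases agree; hence the ideals are identical.

Yes, the ideals are equal.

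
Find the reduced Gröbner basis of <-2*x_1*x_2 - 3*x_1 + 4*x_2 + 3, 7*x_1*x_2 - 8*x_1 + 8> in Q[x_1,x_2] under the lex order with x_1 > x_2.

G = {x_1 - 28/37*x_2 - 1, x_2**2 + 5/28*x_2}

f_1 = -2*x_1*x_2 - 3*x_1 + 4*x_2 + 3, LT = x_1*x_2.
f_2 = 7*x_1*x_2 - 8*x_1 + 8, LT = x_1*x_2.

S(f_1,f_2): lcm = x_1*x_2. S = 37/14*x_1 - 2*x_2 - 37/14.
  leading term x_1: no divisor's leading term divides it; move 37/14*x_1 to the remainder.
  leading term x_2: no divisor's leading term divides it; move -2*x_2 to the remainder.
  leading term 1: no divisor's leading term divides it; move -37/14 to the remainder.
  remainder 37/14*x_1 - 2*x_2 - 37/14 ≠ 0; add g_3 = 37/14*x_1 - 2*x_2 - 37/14 to the basis.

S(f_1,g_3): lcm = x_1*x_2. S = 3/2*x_1 + 28/37*x_2**2 - x_2 - 3/2.
  leading term x_1: subtract (21/37)·g_3 from 3/2*x_1 + 28/37*x_2**2 - x_2 - 3/2 → 28/37*x_2**2 + 5/37*x_2
  leading term x_2**2: no divisor's leading term divides it; move 28/37*x_2**2 to the remainder.
  leading term x_2: no divisor's leading term divides it; move 5/37*x_2 to the remainder.
  remainder 28/37*x_2**2 + 5/37*x_2 ≠ 0; add g_4 = 28/37*x_2**2 + 5/37*x_2 to the basis.

The other S-polynomials (S(f_2,g_3), S(f_1,g_4), S(f_2,g_4), S(g_3,g_4)) all reduce to 0 modulo the current basis, so we have a Gröbner basis.
Inter-reduce: drop elements whose leading term is divisible by another's, tail-reduce, and make monic.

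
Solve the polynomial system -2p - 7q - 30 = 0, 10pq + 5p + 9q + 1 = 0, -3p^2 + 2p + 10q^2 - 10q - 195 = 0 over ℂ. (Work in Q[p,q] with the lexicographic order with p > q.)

{(-1, -4)}

Compute a lex Gröbner basis by Buchberger's algorithm.
f_1 = -2p - 7q - 30, LT = p.
f_2 = 10pq + 5p + 9q + 1, LT = pq.
f_3 = -3p^2 + 2p + 10q^2 - 10q - 195, LT = p^2.

S(f_1,f_2): lcm = pq. S = -1/2p + 7/2q^2 + 141/10q - 1/10.
  reduce S modulo (f_1, f_2, f_3):
  remainder 7/2q^2 + 317/20q + 37/5 ≠ 0; add h_4 = 7/2q^2 + 317/20q + 37/5 to the basis.

S(f_1,f_3): lcm = p^2. S = 7/2pq + 47/3p + 10/3q^2 - 10/3q - 65.
  reduce S modulo (f_1, f_2, f_3, h_4):
  remainder -59041/840q - 59041/210 ≠ 0; add h_5 = -59041/840q - 59041/210 to the basis.

The other S-polynomials (S(f_2,f_3), S(f_1,h_4), S(f_2,h_4), S(f_3,h_4), S(f_1,h_5), S(f_2,h_5), S(f_3,h_5), S(h_4,h_5)) all reduce to 0 modulo the current basis, so we have a Gröbner basis.
Inter-reduce: drop elements whose leading term is divisible by another's, tail-reduce, and make monic.
Reduced Gröbner basis: {p + 1, q + 4}.

The lex basis is triangular: the last element involves only q. Solving q + 4 = 0 gives q ∈ {-4}; substituting each value into the earlier elements determines the remaining variables.
  q = -4: the earlier basis element becomes p + 1 = 0, giving p = -1 — point (-1, -4).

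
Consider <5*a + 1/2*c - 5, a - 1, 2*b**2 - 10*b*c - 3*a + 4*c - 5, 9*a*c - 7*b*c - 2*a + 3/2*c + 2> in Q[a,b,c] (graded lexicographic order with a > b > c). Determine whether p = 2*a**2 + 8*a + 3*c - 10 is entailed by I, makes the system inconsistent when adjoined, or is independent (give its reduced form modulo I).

2*a**2 + 8*a + 3*c - 10 lies in I (it reduces to 0).

First compute the reduced Gröbner basis of I by Buchberger's algorithm.
f_1 = 5*a + 1/2*c - 5, LT = a.
f_2 = a - 1, LT = a.
f_3 = 2*b**2 - 10*b*c - 3*a + 4*c - 5, LT = b**2.
f_4 = 9*a*c - 7*b*c - 2*a + 3/2*c + 2, LT = a*c.

S(f_1,f_2): lcm = a. S = 1/10*c.
  leading term c: no divisor's leading term divides it; move 1/10*c to the remainder.
  remainder 1/10*c ≠ 0; add h_5 = 1/10*c to the basis.

S(f_1,f_3): leading monomials are coprime, so the S-polynomial reduces to 0 (Buchberger's first criterion).
S(f_1,f_4): lcm = a*c. S = 7/9*b*c + 1/10*c**2 + 2/9*a - 7/6*c - 2/9.
  leading term b*c: subtract (70/9*b)·h_5 from 7/9*b*c + 1/10*c**2 + 2/9*a - 7/6*c - 2/9 → 1/10*c**2 + 2/9*a - 7/6*c - 2/9
  leading term c**2: subtract (c)·h_5 from 1/10*c**2 + 2/9*a - 7/6*c - 2/9 → 2/9*a - 7/6*c - 2/9
  leading term a: subtract (2/45)·f_1 from 2/9*a - 7/6*c - 2/9 → -107/90*c
  leading term c: subtract (-107/9)·h_5 from -107/90*c → 0
  remainder 0.

S(f_2,f_3): leading monomials are coprime, so the S-polynomial reduces to 0 (Buchberger's first criterion).
S(f_2,f_4): lcm = a*c. S = 7/9*b*c + 2/9*a - 7/6*c - 2/9.
  leading term b*c: subtract (70/9*b)·h_5 from 7/9*b*c + 2/9*a - 7/6*c - 2/9 → 2/9*a - 7/6*c - 2/9
  leading term a: subtract (2/45)·f_1 from 2/9*a - 7/6*c - 2/9 → -107/90*c
  leading term c: subtract (-107/9)·h_5 from -107/90*c → 0
  remainder 0.

S(f_3,f_4): leading monomials are coprime, so the S-polynomial reduces to 0 (Buchberger's first criterion).
S(f_1,h_5): leading monomials are coprime, so the S-polynomial reduces to 0 (Buchberger's first criterion).
S(f_2,h_5): leading monomials are coprime, so the S-polynomial reduces to 0 (Buchberger's first criterion).
S(f_3,h_5): leading monomials are coprime, so the S-polynomial reduces to 0 (Buchberger's first criterion).
S(f_4,h_5): lcm = a*c. S = -7/9*b*c - 2/9*a + 1/6*c + 2/9.
  leading term b*c: subtract (-70/9*b)·h_5 from -7/9*b*c - 2/9*a + 1/6*c + 2/9 → -2/9*a + 1/6*c + 2/9
  leading term a: subtract (-2/45)·f_1 from -2/9*a + 1/6*c + 2/9 → 17/90*c
  leading term c: subtract (17/9)·h_5 from 17/90*c → 0
  remainder 0.

Every S-polynomial of the final basis reduces to 0, so we have a Gröbner basis.
Inter-reduce: drop elements whose leading term is divisible by another's, tail-reduce, and make monic.
Reduced Gröbner basis: {b**2 - 4, a - 1, c}.
Label its elements g_1 = b**2 - 4, g_2 = a - 1, g_3 = c.

Reduce p = 2*a**2 + 8*a + 3*c - 10 modulo G:
  leading term a**2: subtract (2*a)·g_2 from 2*a**2 + 8*a + 3*c - 10 → 10*a + 3*c - 10
  leading term a: subtract (10)·g_2 from 10*a + 3*c - 10 → 3*c
  leading term c: subtract (3)·g_3 from 3*c → 0
  normal form = 0.
Since the normal form is 0, p ∈ I.

Ideal membership is decidable via reduction modulo a Gröbner basis.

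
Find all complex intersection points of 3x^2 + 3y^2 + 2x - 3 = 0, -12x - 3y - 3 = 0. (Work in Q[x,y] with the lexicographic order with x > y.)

{(0, -1), (-26/51, 53/51)}

Compute a lex Gröbner basis by Buchberger's algorithm.
f_1 = 3x^2 + 2x + 3y^2 - 3, LT = x^2.
f_2 = -12x - 3y - 3, LT = x.

S(f_1,f_2): lcm = x^2. S = -1/4xy + 5/12x + y^2 - 1.
  reduce S modulo (f_1, f_2):
  remainder 17/16y^2 - 1/24y - 53/48 ≠ 0; add h_3 = 17/16y^2 - 1/24y - 53/48 to the basis.

The other S-polynomials (S(f_1,h_3), S(f_2,h_3)) all reduce to 0 modulo the current basis, so we have a Gröbner basis.
Inter-reduce: drop elements whose leading term is divisible by another's, tail-reduce, and make monic.
Reduced Gröbner basis: {x + 1/4y + 1/4, y^2 - 2/51y - 53/51}.

Since the basis is lex-ordered, y^2 - 2/51y - 53/51 is univariate in y. Its roots are {-1, 53/51}. Back-substituting each root into the other basis elements fixes the other coordinates.
  y = -1: the earlier basis element becomes x = 0, giving x = 0 — point (0, -1).
  y = 53/51: the earlier basis element becomes x + 26/51 = 0, giving x = -26/51 — point (-26/51, 53/51).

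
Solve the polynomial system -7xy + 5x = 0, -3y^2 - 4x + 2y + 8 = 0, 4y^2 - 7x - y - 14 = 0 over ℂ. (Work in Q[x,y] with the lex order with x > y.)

{(0, 2)}

Compute a lex Gröbner basis by Buchberger's algorithm.
f_1 = -7xy + 5x, LT = xy.
f_2 = -4x - 3y^2 + 2y + 8, LT = x.
f_3 = -7x + 4y^2 - y - 14, LT = x.

S(f_1,f_2): lcm = xy. S = -5/7x - 3/4y^3 + 1/2y^2 + 2y.
  leading term x: subtract (5/28)·f_2 from -5/7x - 3/4y^3 + 1/2y^2 + 2y → -3/4y^3 + 29/28y^2 + 23/14y - 10/7
  leading term y^3: no divisor's leading term divides it; move -3/4y^3 to the remainder.
  leading term y^2: no divisor's leading term divides it; move 29/28y^2 to the remainder.
  leading term y: no divisor's leading term divides it; move 23/14y to the remainder.
  leading term 1: no divisor's leading term divides it; move -10/7 to the remainder.
  remainder -3/4y^3 + 29/28y^2 + 23/14y - 10/7 ≠ 0; add h_4 = -3/4y^3 + 29/28y^2 + 23/14y - 10/7 to the basis.

S(f_1,f_3): lcm = xy. S = -5/7x + 4/7y^3 - 1/7y^2 - 2y.
  leading term x: subtract (5/28)·f_2 from -5/7x + 4/7y^3 - 1/7y^2 - 2y → 4/7y^3 + 11/28y^2 - 33/14y - 10/7
  leading term y^3: subtract (-16/21)·h_4 from 4/7y^3 + 11/28y^2 - 33/14y - 10/7 → 695/588y^2 - 325/294y - 370/147
  leading term y^2: no divisor's leading term divides it; move 695/588y^2 to the remainder.
  leading term y: no divisor's leading term divides it; move -325/294y to the remainder.
  leading term 1: no divisor's leading term divides it; move -370/147 to the remainder.
  remainder 695/588y^2 - 325/294y - 370/147 ≠ 0; add h_5 = 695/588y^2 - 325/294y - 370/147 to the basis.

S(f_2,f_3): lcm = x. S = 37/28y^2 - 9/14y - 4.
  leading term y^2: subtract (777/695)·h_5 from 37/28y^2 - 9/14y - 4 → 577/973y - 1154/973
  leading term y: no divisor's leading term divides it; move 577/973y to the remainder.
  leading term 1: no divisor's leading term divides it; move -1154/973 to the remainder.
  remainder 577/973y - 1154/973 ≠ 0; add h_6 = 577/973y - 1154/973 to the basis.

The other S-polynomials (S(f_1,h_4), S(f_2,h_4), S(f_3,h_4), S(f_1,h_5), S(f_2,h_5), S(f_3,h_5), S(h_4,h_5), S(f_1,h_6), S(f_2,h_6), S(f_3,h_6), S(h_4,h_6), S(h_5,h_6)) all reduce to 0 modulo the current basis, so we have a Gröbner basis.
Inter-reduce: drop elements whose leading term is divisible by another's, tail-reduce, and make monic.
Reduced Gröbner basis: {x, y - 2}.

A lex Gröbner basis eliminates variables successively. Here y - 2 depends only on y, with roots {2}; lifting each root through the earlier basis elements recovers the full solutions.
  y = 2: the earlier basis element becomes x = 0, giving x = 0 — point (0, 2).
Check: every point annihilates each of the original generators.
Zero-dimensionality of the ideal guarantees finitely many solutions over ℂ.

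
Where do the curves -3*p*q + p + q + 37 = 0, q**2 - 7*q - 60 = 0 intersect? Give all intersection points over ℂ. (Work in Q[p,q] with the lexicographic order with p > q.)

Compute a lex Gröbner basis by Buchberger's algorithm.
f_1 = -3*p*q + p + q + 37, LT = p*q.
f_2 = q**2 - 7*q - 60, LT = q**2.

S(f_1,f_2): lcm = p*q**2. S = 20/3*p*q + 60*p - 1/3*q**2 - 37/3*q.
  reduce S modulo (f_1, f_2):
  remainder 560/9*p - 112/9*q + 560/9 ≠ 0; add h_3 = 560/9*p - 112/9*q + 560/9 to the basis.

The other S-polynomials (S(f_1,h_3), S(f_2,h_3)) all reduce to 0 modulo the current basis, so we have a Gröbner basis.
Inter-reduce: drop elements whose leading term is divisible by another's, tail-reduce, and make monic.
Reduced Gröbner basis: {p - 1/5*q + 1, q**2 - 7*q - 60}.

The lex basis is triangular: the last element involves only q. Solving q**2 - 7*q - 60 = 0 gives q ∈ {-5, 12}; substituting each value into the earlier elements determines the remaining variables.
  q = -5: the earlier basis element becomes p + 2 = 0, giving p = -2 — point (-2, -5).
  q = 12: the earlier basis element becomes p - 7/5 = 0, giving p = 7/5 — point (7/5, 12).
Zero-dimensionality of the ideal guarantees finitely many solutions over ℂ.

{(-2, -5), (7/5, 12)}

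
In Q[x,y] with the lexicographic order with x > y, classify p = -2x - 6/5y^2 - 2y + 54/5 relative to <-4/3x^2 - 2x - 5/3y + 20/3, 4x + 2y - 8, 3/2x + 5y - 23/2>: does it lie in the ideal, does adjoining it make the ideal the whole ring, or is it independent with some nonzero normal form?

First compute the reduced Gröbner basis of I by Buchberger's algorithm.
f_1 = -4/3x^2 - 2x - 5/3y + 20/3, LT = x^2.
f_2 = 4x + 2y - 8, LT = x.
f_3 = 3/2x + 5y - 23/2, LT = x.

S(f_1,f_2): lcm = x^2. S = -1/2xy + 7/2x + 5/4y - 5.
  leading term xy: subtract (-1/8y)·f_2 from -1/2xy + 7/2x + 5/4y - 5 → 7/2x + 1/4y^2 + 1/4y - 5
  leading term x: subtract (7/8)·f_2 from 7/2x + 1/4y^2 + 1/4y - 5 → 1/4y^2 - 3/2y + 2
  leading term y^2: no divisor's leading term divides it; move 1/4y^2 to the remainder.
  leading term y: no divisor's leading term divides it; move -3/2y to the remainder.
  leading term 1: no divisor's leading term divides it; move 2 to the remainder.
  remainder 1/4y^2 - 3/2y + 2 ≠ 0; add h_4 = 1/4y^2 - 3/2y + 2 to the basis.

S(f_2,f_3): lcm = x. S = -17/6y + 17/3.
  leading term y: no divisor's leading term divides it; move -17/6y to the remainder.
  leading term 1: no divisor's leading term divides it; move 17/3 to the remainder.
  remainder -17/6y + 17/3 ≠ 0; add h_5 = -17/6y + 17/3 to the basis.

The other S-polynomials (S(f_1,f_3), S(f_1,h_4), S(f_2,h_4), S(f_3,h_4), S(f_1,h_5), S(f_2,h_5), S(f_3,h_5), S(h_4,h_5)) all reduce to 0 modulo the current basis, so we have a Gröbner basis.
Inter-reduce: drop elements whose leading term is divisible by another's, tail-reduce, and make monic.
Reduced Gröbner basis: {x - 1, y - 2}.
Label its elements g_1 = x - 1, g_2 = y - 2.

Reduce p = -2x - 6/5y^2 - 2y + 54/5 modulo G:
  leading term x: subtract (-2)·g_1 from -2x - 6/5y^2 - 2y + 54/5 → -6/5y^2 - 2y + 44/5
  leading term y^2: subtract (-6/5y)·g_2 from -6/5y^2 - 2y + 44/5 → -22/5y + 44/5
  leading term y: subtract (-22/5)·g_2 from -22/5y + 44/5 → 0
  normal form = 0.
Since the normal form is 0, p ∈ I.

Ideal membership is decidable via reduction modulo a Gröbner basis.

-2x - 6/5y^2 - 2y + 54/5 lies in I (it reduces to 0).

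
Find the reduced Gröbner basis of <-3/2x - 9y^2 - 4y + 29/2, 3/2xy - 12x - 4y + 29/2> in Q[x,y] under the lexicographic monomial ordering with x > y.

G = {x + 6y^2 + 8/3y - 29/3, y^3 - 68/9y^2 - 85/18y + 203/18}

The reduced Gröbner basis is the canonical form of the ideal for this ordering.

f_1 = -3/2x - 9y^2 - 4y + 29/2, LT = x.
f_2 = 3/2xy - 12x - 4y + 29/2, LT = xy.

S(f_1,f_2): lcm = xy. S = 8x + 6y^3 + 8/3y^2 - 7y - 29/3.
  leading term x: subtract (-16/3)·f_1 from 8x + 6y^3 + 8/3y^2 - 7y - 29/3 → 6y^3 - 136/3y^2 - 85/3y + 203/3
  leading term y^3: no divisor's leading term divides it; move 6y^3 to the remainder.
  leading term y^2: no divisor's leading term divides it; move -136/3y^2 to the remainder.
  leading term y: no divisor's leading term divides it; move -85/3y to the remainder.
  leading term 1: no divisor's leading term divides it; move 203/3 to the remainder.
  remainder 6y^3 - 136/3y^2 - 85/3y + 203/3 ≠ 0; add g_3 = 6y^3 - 136/3y^2 - 85/3y + 203/3 to the basis.

The other S-polynomials (S(f_1,g_3), S(f_2,g_3)) all reduce to 0 modulo the current basis, so we have a Gröbner basis.
Inter-reduce: drop elements whose leading term is divisible by another's, tail-reduce, and make monic.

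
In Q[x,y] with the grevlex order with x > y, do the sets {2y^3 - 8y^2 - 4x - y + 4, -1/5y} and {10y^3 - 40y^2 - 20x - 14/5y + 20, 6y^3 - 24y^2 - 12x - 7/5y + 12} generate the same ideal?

Yes, the ideals are equal.

For a fixed monomial order, each ideal has a unique reduced Gröbner basis; comparing bases decides equality.
Buchberger on the first generating set:
f_1 = 2y^3 - 8y^2 - 4x - y + 4, LT = y^3.
f_2 = -1/5y, LT = y.

S(f_1,f_2): lcm = y^3. S = -4y^2 - 2x - 1/2y + 2.
  leading term y^2: subtract (20y)·f_2 from -4y^2 - 2x - 1/2y + 2 → -2x - 1/2y + 2
  leading term x: no divisor's leading term divides it; move -2x to the remainder.
  leading term y: subtract (5/2)·f_2 from -1/2y + 2 → 2
  leading term 1: no divisor's leading term divides it; move 2 to the remainder.
  remainder -2x + 2 ≠ 0; add g_3 = -2x + 2 to the basis.

The other S-polynomials (S(f_1,g_3), S(f_2,g_3)) all reduce to 0 modulo the current basis, so we have a Gröbner basis.
Inter-reduce: drop elements whose leading term is divisible by another's, tail-reduce, and make monic.
Reduced Gröbner basis: {x - 1, y}.

Buchberger on the second generating set:
h_1 = 10y^3 - 40y^2 - 20x - 14/5y + 20, LT = y^3.
h_2 = 6y^3 - 24y^2 - 12x - 7/5y + 12, LT = y^3.

S(h_1,h_2): lcm = y^3. S = -7/150y.
  leading term y: no divisor's leading term divides it; move -7/150y to the remainder.
  remainder -7/150y ≠ 0; add k_3 = -7/150y to the basis.

S(h_1,k_3): lcm = y^3. S = -4y^2 - 2x - 7/25y + 2.
  leading term y^2: subtract (600/7y)·k_3 from -4y^2 - 2x - 7/25y + 2 → -2x - 7/25y + 2
  leading term x: no divisor's leading term divides it; move -2x to the remainder.
  leading term y: subtract (6)·k_3 from -7/25y + 2 → 2
  leading term 1: no divisor's leading term divides it; move 2 to the remainder.
  remainder -2x + 2 ≠ 0; add k_4 = -2x + 2 to the basis.

The other S-polynomials (S(h_2,k_3), S(h_1,k_4), S(h_2,k_4), S(k_3,k_4)) all reduce to 0 modulo the current basis, so we have a Gröbner basis.
Inter-reduce: drop elements whose leading term is divisible by another's, tail-reduce, and make monic.
Reduced Gröbner basis: {x - 1, y}.

The two bases agree; hence the ideals are identical.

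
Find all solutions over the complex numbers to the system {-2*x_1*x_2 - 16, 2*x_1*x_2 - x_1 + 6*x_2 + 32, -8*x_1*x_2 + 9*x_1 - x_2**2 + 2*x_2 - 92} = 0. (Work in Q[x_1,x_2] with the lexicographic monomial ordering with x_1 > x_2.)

Compute a lex Gröbner basis by Buchberger's algorithm.
f_1 = -2*x_1*x_2 - 16, LT = x_1*x_2.
f_2 = 2*x_1*x_2 - x_1 + 6*x_2 + 32, LT = x_1*x_2.
f_3 = -8*x_1*x_2 + 9*x_1 - x_2**2 + 2*x_2 - 92, LT = x_1*x_2.

S(f_1,f_2): lcm = x_1*x_2. S = 1/2*x_1 - 3*x_2 - 8.
  reduce S modulo (f_1, f_2, f_3):
  remainder 1/2*x_1 - 3*x_2 - 8 ≠ 0; add h_4 = 1/2*x_1 - 3*x_2 - 8 to the basis.

S(f_1,f_3): lcm = x_1*x_2. S = 9/8*x_1 - 1/8*x_2**2 + 1/4*x_2 - 7/2.
  reduce S modulo (f_1, f_2, f_3, h_4):
  remainder -1/8*x_2**2 + 7*x_2 + 29/2 ≠ 0; add h_5 = -1/8*x_2**2 + 7*x_2 + 29/2 to the basis.

S(f_1,h_4): lcm = x_1*x_2. S = 6*x_2**2 + 16*x_2 + 8.
  reduce S modulo (f_1, f_2, f_3, h_4, h_5):
  remainder 352*x_2 + 704 ≠ 0; add h_6 = 352*x_2 + 704 to the basis.

The other S-polynomials (S(f_2,f_3), S(f_2,h_4), S(f_3,h_4), S(f_1,h_5), S(f_2,h_5), S(f_3,h_5), S(h_4,h_5), S(f_1,h_6), S(f_2,h_6), S(f_3,h_6), S(h_4,h_6), S(h_5,h_6)) all reduce to 0 modulo the current basis, so we have a Gröbner basis.
Inter-reduce: drop elements whose leading term is divisible by another's, tail-reduce, and make monic.
Reduced Gröbner basis: {x_1 - 4, x_2 + 2}.

From the last basis element, x_2 + 2 = 0, so x_2 takes values in {-2}. Each choice, substituted upward through the basis, yields the corresponding point(s) of the solution set.
  x_2 = -2: the earlier basis element becomes x_1 - 4 = 0, giving x_1 = 4 — point (4, -2).
A lex Gröbner basis triangularizes the system, enabling back-substitution.

{(4, -2)}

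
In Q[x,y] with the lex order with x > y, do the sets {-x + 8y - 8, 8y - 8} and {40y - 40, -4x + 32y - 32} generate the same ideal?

Yes, the ideals are equal.

For a fixed monomial order, each ideal has a unique reduced Gröbner basis; comparing bases decides equality.
Buchberger on the first generating set:
f_1 = -x + 8y - 8, LT = x.
f_2 = 8y - 8, LT = y.

The S-polynomials (S(f_1,f_2)) all reduce to 0 modulo the current basis, so we have a Gröbner basis.
Inter-reduce: drop elements whose leading term is divisible by another's, tail-reduce, and make monic.
Reduced Gröbner basis: {x, y - 1}.

Buchberger on the second generating set:
h_1 = 40y - 40, LT = y.
h_2 = -4x + 32y - 32, LT = x.

The S-polynomials (S(h_1,h_2)) all reduce to 0 modulo the current basis, so we have a Gröbner basis.
Inter-reduce: drop elements whose leading term is divisible by another's, tail-reduce, and make monic.
Reduced Gröbner basis: {x, y - 1}.

Same reduced basis, so the two generating sets span the same ideal.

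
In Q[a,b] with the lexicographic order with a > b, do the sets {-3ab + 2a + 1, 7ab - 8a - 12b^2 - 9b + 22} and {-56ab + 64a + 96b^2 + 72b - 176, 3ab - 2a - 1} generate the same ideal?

Yes, the ideals are equal.

For a fixed monomial order, each ideal has a unique reduced Gröbner basis; comparing bases decides equality.
Buchberger on the first generating set:
f_1 = -3ab + 2a + 1, LT = ab.
f_2 = 7ab - 8a - 12b^2 - 9b + 22, LT = ab.

S(f_1,f_2): lcm = ab. S = 10/21a + 12/7b^2 + 9/7b - 73/21.
  leading term a: no divisor's leading term divides it; move 10/21a to the remainder.
  leading term b^2: no divisor's leading term divides it; move 12/7b^2 to the remainder.
  leading term b: no divisor's leading term divides it; move 9/7b to the remainder.
  leading term 1: no divisor's leading term divides it; move -73/21 to the remainder.
  remainder 10/21a + 12/7b^2 + 9/7b - 73/21 ≠ 0; add g_3 = 10/21a + 12/7b^2 + 9/7b - 73/21 to the basis.

S(f_1,g_3): lcm = ab. S = -2/3a - 18/5b^3 - 27/10b^2 + 73/10b - 1/3.
  leading term a: subtract (-7/5)·g_3 from -2/3a - 18/5b^3 - 27/10b^2 + 73/10b - 1/3 → -18/5b^3 - 3/10b^2 + 91/10b - 26/5
  leading term b^3: no divisor's leading term divides it; move -18/5b^3 to the remainder.
  leading term b^2: no divisor's leading term divides it; move -3/10b^2 to the remainder.
  leading term b: no divisor's leading term divides it; move 91/10b to the remainder.
  leading term 1: no divisor's leading term divides it; move -26/5 to the remainder.
  remainder -18/5b^3 - 3/10b^2 + 91/10b - 26/5 ≠ 0; add g_4 = -18/5b^3 - 3/10b^2 + 91/10b - 26/5 to the basis.

The other S-polynomials (S(f_2,g_3), S(f_1,g_4), S(f_2,g_4), S(g_3,g_4)) all reduce to 0 modulo the current basis, so we have a Gröbner basis.
Inter-reduce: drop elements whose leading term is divisible by another's, tail-reduce, and make monic.
Reduced Gröbner basis: {a + 18/5b^2 + 27/10b - 73/10, b^3 + 1/12b^2 - 91/36b + 13/9}.

Buchberger on the second generating set:
h_1 = -56ab + 64a + 96b^2 + 72b - 176, LT = ab.
h_2 = 3ab - 2a - 1, LT = ab.

S(h_1,h_2): lcm = ab. S = -10/21a - 12/7b^2 - 9/7b + 73/21.
  leading term a: no divisor's leading term divides it; move -10/21a to the remainder.
  leading term b^2: no divisor's leading term divides it; move -12/7b^2 to the remainder.
  leading term b: no divisor's leading term divides it; move -9/7b to the remainder.
  leading term 1: no divisor's leading term divides it; move 73/21 to the remainder.
  remainder -10/21a - 12/7b^2 - 9/7b + 73/21 ≠ 0; add k_3 = -10/21a - 12/7b^2 - 9/7b + 73/21 to the basis.

S(h_1,k_3): lcm = ab. S = -8/7a - 18/5b^3 - 309/70b^2 + 421/70b + 22/7.
  leading term a: subtract (12/5)·k_3 from -8/7a - 18/5b^3 - 309/70b^2 + 421/70b + 22/7 → -18/5b^3 - 3/10b^2 + 91/10b - 26/5
  leading term b^3: no divisor's leading term divides it; move -18/5b^3 to the remainder.
  leading term b^2: no divisor's leading term divides it; move -3/10b^2 to the remainder.
  leading term b: no divisor's leading term divides it; move 91/10b to the remainder.
  leading term 1: no divisor's leading term divides it; move -26/5 to the remainder.
  remainder -18/5b^3 - 3/10b^2 + 91/10b - 26/5 ≠ 0; add k_4 = -18/5b^3 - 3/10b^2 + 91/10b - 26/5 to the basis.

The other S-polynomials (S(h_2,k_3), S(h_1,k_4), S(h_2,k_4), S(k_3,k_4)) all reduce to 0 modulo the current basis, so we have a Gröbner basis.
Inter-reduce: drop elements whose leading term is divisible by another's, tail-reduce, and make monic.
Reduced Gröbner basis: {a + 18/5b^2 + 27/10b - 73/10, b^3 + 1/12b^2 - 91/36b + 13/9}.

These coincide, so the ideals are equal.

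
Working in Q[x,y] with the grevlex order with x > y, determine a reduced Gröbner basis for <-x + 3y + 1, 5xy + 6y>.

This is the nonlinear analogue of row-reducing a linear system.

f_1 = -x + 3y + 1, LT = x.
f_2 = 5xy + 6y, LT = xy.

S(f_1,f_2): lcm = xy. S = -3y^2 - 11/5y.
  leading term y^2: no divisor's leading term divides it; move -3y^2 to the remainder.
  leading term y: no divisor's leading term divides it; move -11/5y to the remainder.
  remainder -3y^2 - 11/5y ≠ 0; add g_3 = -3y^2 - 11/5y to the basis.

The other S-polynomials (S(f_1,g_3), S(f_2,g_3)) all reduce to 0 modulo the current basis, so we have a Gröbner basis.
Inter-reduce: drop elements whose leading term is divisible by another's, tail-reduce, and make monic.

G = {y^2 + 11/15y, x - 3y - 1}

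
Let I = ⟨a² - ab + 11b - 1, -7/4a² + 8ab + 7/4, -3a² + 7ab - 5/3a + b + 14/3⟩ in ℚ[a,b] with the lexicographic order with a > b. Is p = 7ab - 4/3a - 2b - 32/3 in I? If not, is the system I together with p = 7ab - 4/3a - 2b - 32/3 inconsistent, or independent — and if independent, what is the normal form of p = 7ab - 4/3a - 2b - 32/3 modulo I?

First compute the reduced Gröbner basis of I by Buchberger's algorithm.
f_1 = a² - ab + 11b - 1, LT = a².
f_2 = -7/4a² + 8ab + 7/4, LT = a².
f_3 = -3a² + 7ab - 5/3a + b + 14/3, LT = a².

S(f_1,f_2): lcm = a². S = 25/7ab + 11b.
  leading term ab: no divisor's leading term divides it; move 25/7ab to the remainder.
  leading term b: no divisor's leading term divides it; move 11b to the remainder.
  remainder 25/7ab + 11b ≠ 0; add h_4 = 25/7ab + 11b to the basis.

S(f_1,f_3): lcm = a². S = 4/3ab - 5/9a + 34/3b + 5/9.
  leading term ab: subtract (28/75)·h_4 from 4/3ab - 5/9a + 34/3b + 5/9 → -5/9a + 542/75b + 5/9
  leading term a: no divisor's leading term divides it; move -5/9a to the remainder.
  leading term b: no divisor's leading term divides it; move 542/75b to the remainder.
  leading term 1: no divisor's leading term divides it; move 5/9 to the remainder.
  remainder -5/9a + 542/75b + 5/9 ≠ 0; add h_5 = -5/9a + 542/75b + 5/9 to the basis.

S(f_1,h_4): lcm = a²b. S = -ab² - 77/25ab + 11b² - b.
  leading term ab²: subtract (-7/25b)·h_4 from -ab² - 77/25ab + 11b² - b → -77/25ab + 352/25b² - b
  leading term ab: subtract (-539/625)·h_4 from -77/25ab + 352/25b² - b → 352/25b² + 5304/625b
  leading term b²: no divisor's leading term divides it; move 352/25b² to the remainder.
  leading term b: no divisor's leading term divides it; move 5304/625b to the remainder.
  remainder 352/25b² + 5304/625b ≠ 0; add h_6 = 352/25b² + 5304/625b to the basis.

S(f_3,h_4): lcm = a²b. S = -7/3ab² - 568/225ab - ⅓b² - 14/9b.
  leading term ab²: subtract (-49/75b)·h_4 from -7/3ab² - 568/225ab - ⅓b² - 14/9b → -568/225ab + 514/75b² - 14/9b
  leading term ab: subtract (-3976/5625)·h_4 from -568/225ab + 514/75b² - 14/9b → 514/75b² + 11662/1875b
  leading term b²: subtract (257/528)·h_6 from 514/75b² + 11662/1875b → 86173/41250b
  leading term b: no divisor's leading term divides it; move 86173/41250b to the remainder.
  remainder 86173/41250b ≠ 0; add h_7 = 86173/41250b to the basis.

The other S-polynomials (S(f_2,f_3), S(f_2,h_4), S(f_1,h_5), S(f_2,h_5), S(f_3,h_5), S(h_4,h_5), S(f_1,h_6), S(f_2,h_6), S(f_3,h_6), S(h_4,h_6), S(h_5,h_6), S(f_1,h_7), S(f_2,h_7), S(f_3,h_7), S(h_4,h_7), S(h_5,h_7), S(h_6,h_7)) all reduce to 0 modulo the current basis, so we have a Gröbner basis.
Inter-reduce: drop elements whose leading term is divisible by another's, tail-reduce, and make monic.
Reduced Gröbner basis: {a - 1, b}.
Label its elements g_1 = a - 1, g_2 = b.

Reduce p = 7ab - 4/3a - 2b - 32/3 modulo G:
  leading term ab: subtract (7b)·g_1 from 7ab - 4/3a - 2b - 32/3 → -4/3a + 5b - 32/3
  leading term a: subtract (-4/3)·g_1 from -4/3a + 5b - 32/3 → 5b - 12
  leading term b: subtract (5)·g_2 from 5b - 12 → -12
  leading term 1: no divisor's leading term divides it; move -12 to the remainder.
  normal form = -12.
The normal form is nonzero, so p ∉ I. Since p minus its normal form lies in I, I + (p) = I + (r) where r = -12; decide whether this ideal is the whole ring.
Here r = -12 is a nonzero constant, hence a unit: 1 ∈ I + (p), the Gröbner basis of I + (p) is {1}, and the enlarged system has no common solution — adjoining p is inconsistent.

Adjoining 7ab - 4/3a - 2b - 32/3 makes the ideal the whole ring: the system is inconsistent.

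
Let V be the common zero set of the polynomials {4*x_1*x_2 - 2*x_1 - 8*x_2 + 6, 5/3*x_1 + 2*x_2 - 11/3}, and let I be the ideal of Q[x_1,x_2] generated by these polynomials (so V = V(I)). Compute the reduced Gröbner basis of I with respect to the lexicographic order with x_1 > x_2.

G = {x_1 + 6/5*x_2 - 11/5, x_2**2 - 2/3*x_2 - 1/3}

The reduced Gröbner basis is the canonical form of the ideal for this ordering.

f_1 = 4*x_1*x_2 - 2*x_1 - 8*x_2 + 6, LT = x_1*x_2.
f_2 = 5/3*x_1 + 2*x_2 - 11/3, LT = x_1.

S(f_1,f_2): lcm = x_1*x_2. S = -1/2*x_1 - 6/5*x_2**2 + 1/5*x_2 + 3/2.
  leading term x_1: subtract (-3/10)·f_2 from -1/2*x_1 - 6/5*x_2**2 + 1/5*x_2 + 3/2 → -6/5*x_2**2 + 4/5*x_2 + 2/5
  leading term x_2**2: no divisor's leading term divides it; move -6/5*x_2**2 to the remainder.
  leading term x_2: no divisor's leading term divides it; move 4/5*x_2 to the remainder.
  leading term 1: no divisor's leading term divides it; move 2/5 to the remainder.
  remainder -6/5*x_2**2 + 4/5*x_2 + 2/5 ≠ 0; add g_3 = -6/5*x_2**2 + 4/5*x_2 + 2/5 to the basis.

The other S-polynomials (S(f_1,g_3), S(f_2,g_3)) all reduce to 0 modulo the current basis, so we have a Gröbner basis.
Inter-reduce: drop elements whose leading term is divisible by another's, tail-reduce, and make monic.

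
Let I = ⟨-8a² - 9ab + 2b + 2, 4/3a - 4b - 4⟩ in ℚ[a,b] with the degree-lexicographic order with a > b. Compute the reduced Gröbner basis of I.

G = {b² + 169/99b + 70/99, a - 3b - 3}

Buchberger's algorithm terminates because the ascending chain of leading-term ideals stabilizes.

f_1 = -8a² - 9ab + 2b + 2, LT = a².
f_2 = 4/3a - 4b - 4, LT = a.

S(f_1,f_2): lcm = a². S = 33/8ab + 3a - ¼b - ¼.
  leading term ab: subtract (99/32b)·f_2 from 33/8ab + 3a - ¼b - ¼ → 99/8b² + 3a + 97/8b - ¼
  leading term b²: no divisor's leading term divides it; move 99/8b² to the remainder.
  leading term a: subtract (9/4)·f_2 from 3a + 97/8b - ¼ → 169/8b + 35/4
  leading term b: no divisor's leading term divides it; move 169/8b to the remainder.
  leading term 1: no divisor's leading term divides it; move 35/4 to the remainder.
  remainder 99/8b² + 169/8b + 35/4 ≠ 0; add g_3 = 99/8b² + 169/8b + 35/4 to the basis.

The other S-polynomials (S(f_1,g_3), S(f_2,g_3)) all reduce to 0 modulo the current basis, so we have a Gröbner basis.
Inter-reduce: drop elements whose leading term is divisible by another's, tail-reduce, and make monic.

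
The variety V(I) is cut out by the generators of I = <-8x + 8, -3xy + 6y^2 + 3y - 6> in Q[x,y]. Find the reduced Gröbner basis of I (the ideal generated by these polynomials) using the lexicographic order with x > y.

f_1 = -8x + 8, LT = x.
f_2 = -3xy + 6y^2 + 3y - 6, LT = xy.

S(f_1,f_2): lcm = xy. S = 2y^2 - 2.
  leading term y^2: no divisor's leading term divides it; move 2y^2 to the remainder.
  leading term 1: no divisor's leading term divides it; move -2 to the remainder.
  remainder 2y^2 - 2 ≠ 0; add g_3 = 2y^2 - 2 to the basis.

The other S-polynomials (S(f_1,g_3), S(f_2,g_3)) all reduce to 0 modulo the current basis, so we have a Gröbner basis.
Inter-reduce: drop elements whose leading term is divisible by another's, tail-reduce, and make monic.

G = {x - 1, y^2 - 1}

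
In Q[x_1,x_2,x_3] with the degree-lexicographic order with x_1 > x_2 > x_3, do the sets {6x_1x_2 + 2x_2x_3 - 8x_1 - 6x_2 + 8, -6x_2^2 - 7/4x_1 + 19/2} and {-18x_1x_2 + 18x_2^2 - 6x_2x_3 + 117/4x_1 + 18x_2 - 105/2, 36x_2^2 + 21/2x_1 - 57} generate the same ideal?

Equality of ideals is decidable: compute both reduced Gröbner bases (unique for the ordering) and check whether they agree.
Buchberger on the first generating set:
f_1 = 6x_1x_2 + 2x_2x_3 - 8x_1 - 6x_2 + 8, LT = x_1x_2.
f_2 = -6x_2^2 - 7/4x_1 + 19/2, LT = x_2^2.

S(f_1,f_2): lcm = x_1x_2^2. S = 1/3x_2^2x_3 - 7/24x_1^2 - 4/3x_1x_2 - x_2^2 + 19/12x_1 + 4/3x_2.
  reduce S modulo (f_1, f_2):
  remainder -7/24x_1^2 - 7/72x_1x_3 + 4/9x_2x_3 + 7/72x_1 + 19/36x_3 + 7/36 ≠ 0; add g_3 = -7/24x_1^2 - 7/72x_1x_3 + 4/9x_2x_3 + 7/72x_1 + 19/36x_3 + 7/36 to the basis.

The other S-polynomials (S(f_1,g_3), S(f_2,g_3)) all reduce to 0 modulo the current basis, so we have a Gröbner basis.
Inter-reduce: drop elements whose leading term is divisible by another's, tail-reduce, and make monic.
Reduced Gröbner basis: {x_1^2 + 1/3x_1x_3 - 32/21x_2x_3 - 1/3x_1 - 38/21x_3 - 2/3, x_1x_2 + 1/3x_2x_3 - 4/3x_1 - x_2 + 4/3, x_2^2 + 7/24x_1 - 19/12}.

Buchberger on the second generating set:
h_1 = -18x_1x_2 + 18x_2^2 - 6x_2x_3 + 117/4x_1 + 18x_2 - 105/2, LT = x_1x_2.
h_2 = 36x_2^2 + 21/2x_1 - 57, LT = x_2^2.

S(h_1,h_2): lcm = x_1x_2^2. S = -x_2^3 + 1/3x_2^2x_3 - 7/24x_1^2 - 13/8x_1x_2 - x_2^2 + 19/12x_1 + 35/12x_2.
  reduce S modulo (h_1, h_2):
  remainder -7/24x_1^2 - 7/72x_1x_3 + 4/9x_2x_3 + 7/72x_1 + 19/36x_3 + 7/36 ≠ 0; add k_3 = -7/24x_1^2 - 7/72x_1x_3 + 4/9x_2x_3 + 7/72x_1 + 19/36x_3 + 7/36 to the basis.

The other S-polynomials (S(h_1,k_3), S(h_2,k_3)) all reduce to 0 modulo the current basis, so we have a Gröbner basis.
Inter-reduce: drop elements whose leading term is divisible by another's, tail-reduce, and make monic.
Reduced Gröbner basis: {x_1^2 + 1/3x_1x_3 - 32/21x_2x_3 - 1/3x_1 - 38/21x_3 - 2/3, x_1x_2 + 1/3x_2x_3 - 4/3x_1 - x_2 + 4/3, x_2^2 + 7/24x_1 - 19/12}.

Same reduced basis, so the two generating sets span the same ideal.

Yes, the ideals are equal.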